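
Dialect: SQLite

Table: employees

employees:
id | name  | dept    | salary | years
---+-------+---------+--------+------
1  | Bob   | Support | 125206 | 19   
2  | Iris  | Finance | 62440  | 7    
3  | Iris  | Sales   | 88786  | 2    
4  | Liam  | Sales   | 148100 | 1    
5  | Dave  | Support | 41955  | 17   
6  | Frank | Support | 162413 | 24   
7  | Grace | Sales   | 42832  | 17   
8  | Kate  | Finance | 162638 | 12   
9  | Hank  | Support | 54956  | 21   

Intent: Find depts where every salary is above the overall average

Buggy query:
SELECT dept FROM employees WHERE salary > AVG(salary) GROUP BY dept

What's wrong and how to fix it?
Bug: WHERE evaluates per row before aggregation, so AVG() is unavailable

Fix: Compute the overall average in a scalar subquery and compare each group's MIN against it in HAVING

Corrected query:
SELECT dept FROM employees GROUP BY dept HAVING MIN(salary) > (SELECT AVG(salary) FROM employees)

Result:
(no rows)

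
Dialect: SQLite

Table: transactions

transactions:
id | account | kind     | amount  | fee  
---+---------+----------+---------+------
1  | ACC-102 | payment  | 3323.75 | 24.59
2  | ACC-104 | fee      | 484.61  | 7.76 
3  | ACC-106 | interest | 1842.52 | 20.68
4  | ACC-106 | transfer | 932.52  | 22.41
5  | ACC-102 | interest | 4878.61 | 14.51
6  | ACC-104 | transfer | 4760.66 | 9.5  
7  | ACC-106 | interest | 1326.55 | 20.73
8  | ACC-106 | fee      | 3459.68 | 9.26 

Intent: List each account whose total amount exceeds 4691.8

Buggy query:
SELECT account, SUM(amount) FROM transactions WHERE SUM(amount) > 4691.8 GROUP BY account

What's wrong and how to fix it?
Bug: SUM(amount) is an aggregate, but WHERE filters rows before aggregation

Fix: Use HAVING (which filters groups after aggregation) instead of WHERE

Corrected query:
SELECT account, SUM(amount) FROM transactions GROUP BY account HAVING SUM(amount) > 4691.8

Result:
account | SUM(amount)
--------+------------
ACC-102 | 8202.36    
ACC-104 | 5245.27    
ACC-106 | 7561.27    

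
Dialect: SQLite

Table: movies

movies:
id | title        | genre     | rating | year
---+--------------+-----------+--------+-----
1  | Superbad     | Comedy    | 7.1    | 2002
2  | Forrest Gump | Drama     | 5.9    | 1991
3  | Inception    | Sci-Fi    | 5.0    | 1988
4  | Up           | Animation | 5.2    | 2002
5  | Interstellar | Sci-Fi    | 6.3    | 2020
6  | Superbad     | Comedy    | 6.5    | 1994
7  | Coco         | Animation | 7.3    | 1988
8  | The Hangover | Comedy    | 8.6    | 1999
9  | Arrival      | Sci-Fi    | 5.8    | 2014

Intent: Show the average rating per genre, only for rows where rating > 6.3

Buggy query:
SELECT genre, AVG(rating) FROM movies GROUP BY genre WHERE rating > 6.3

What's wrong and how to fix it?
Bug: Row-level WHERE must come before GROUP BY in the clause order

Fix: Move the WHERE clause before GROUP BY

Corrected query:
SELECT genre, AVG(rating) FROM movies WHERE rating > 6.3 GROUP BY genre

Result:
genre     | AVG(rating)
----------+------------
Animation | 7.3        
Comedy    | 7.4        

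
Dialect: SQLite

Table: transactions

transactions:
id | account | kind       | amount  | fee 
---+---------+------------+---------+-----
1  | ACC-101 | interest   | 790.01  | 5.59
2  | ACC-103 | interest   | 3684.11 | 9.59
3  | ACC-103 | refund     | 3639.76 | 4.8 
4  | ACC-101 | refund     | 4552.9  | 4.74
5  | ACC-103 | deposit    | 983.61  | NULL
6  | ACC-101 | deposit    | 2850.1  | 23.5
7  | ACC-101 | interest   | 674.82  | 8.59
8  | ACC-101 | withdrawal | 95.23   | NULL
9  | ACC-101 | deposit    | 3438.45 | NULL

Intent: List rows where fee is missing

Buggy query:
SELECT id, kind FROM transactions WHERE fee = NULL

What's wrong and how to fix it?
Bug: Comparing to NULL with '=' never matches; NULL = NULL is unknown, not true

Fix: Replace '= NULL' with 'IS NULL'

Corrected query:
SELECT id, kind FROM transactions WHERE fee IS NULL

Result:
id | kind      
---+-----------
5  | deposit   
8  | withdrawal
9  | deposit   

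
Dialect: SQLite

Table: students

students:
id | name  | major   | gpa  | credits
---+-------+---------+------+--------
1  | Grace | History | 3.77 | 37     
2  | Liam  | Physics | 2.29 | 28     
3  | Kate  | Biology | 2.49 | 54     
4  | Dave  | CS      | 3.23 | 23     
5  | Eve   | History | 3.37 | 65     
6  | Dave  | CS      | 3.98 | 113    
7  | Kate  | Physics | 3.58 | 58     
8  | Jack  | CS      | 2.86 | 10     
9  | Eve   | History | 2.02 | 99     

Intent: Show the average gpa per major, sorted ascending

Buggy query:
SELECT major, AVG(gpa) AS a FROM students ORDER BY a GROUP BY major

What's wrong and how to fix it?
Bug: GROUP BY must precede ORDER BY

Fix: Move ORDER BY to the end, after GROUP BY

Corrected query:
SELECT major, AVG(gpa) AS a FROM students GROUP BY major ORDER BY a

Result:
major   | a       
--------+---------
Biology | 2.49    
Physics | 2.935   
History | 3.053333
CS      | 3.356667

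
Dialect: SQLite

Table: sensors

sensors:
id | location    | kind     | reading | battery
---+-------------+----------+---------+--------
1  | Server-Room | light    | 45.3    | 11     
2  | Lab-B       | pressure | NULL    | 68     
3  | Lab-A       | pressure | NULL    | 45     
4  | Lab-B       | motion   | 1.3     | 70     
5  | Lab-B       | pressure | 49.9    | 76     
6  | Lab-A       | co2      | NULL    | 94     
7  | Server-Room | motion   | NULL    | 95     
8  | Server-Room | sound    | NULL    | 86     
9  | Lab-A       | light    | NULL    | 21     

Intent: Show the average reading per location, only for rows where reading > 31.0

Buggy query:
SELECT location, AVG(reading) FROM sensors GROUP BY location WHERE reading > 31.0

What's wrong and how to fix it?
Bug: Row-level WHERE must come before GROUP BY in the clause order

Fix: Move the WHERE clause before GROUP BY

Corrected query:
SELECT location, AVG(reading) FROM sensors WHERE reading > 31.0 GROUP BY location

Result:
location    | AVG(reading)
------------+-------------
Lab-B       | 49.9        
Server-Room | 45.3        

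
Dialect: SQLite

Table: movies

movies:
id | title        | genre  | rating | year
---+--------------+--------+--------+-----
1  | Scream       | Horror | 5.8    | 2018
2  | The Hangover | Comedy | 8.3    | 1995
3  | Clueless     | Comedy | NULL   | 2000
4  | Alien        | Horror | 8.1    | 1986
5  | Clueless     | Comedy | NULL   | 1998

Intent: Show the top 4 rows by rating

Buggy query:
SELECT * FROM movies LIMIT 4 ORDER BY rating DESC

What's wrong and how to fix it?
Bug: ORDER BY cannot follow LIMIT; LIMIT is the final clause

Fix: Swap the clauses: ORDER BY first, then LIMIT

Corrected query:
SELECT * FROM movies ORDER BY rating DESC LIMIT 4

Result:
id | title        | genre  | rating | year
---+--------------+--------+--------+-----
2  | The Hangover | Comedy | 8.3    | 1995
4  | Alien        | Horror | 8.1    | 1986
1  | Scream       | Horror | 5.8    | 2018
3  | Clueless     | Comedy | NULL   | 2000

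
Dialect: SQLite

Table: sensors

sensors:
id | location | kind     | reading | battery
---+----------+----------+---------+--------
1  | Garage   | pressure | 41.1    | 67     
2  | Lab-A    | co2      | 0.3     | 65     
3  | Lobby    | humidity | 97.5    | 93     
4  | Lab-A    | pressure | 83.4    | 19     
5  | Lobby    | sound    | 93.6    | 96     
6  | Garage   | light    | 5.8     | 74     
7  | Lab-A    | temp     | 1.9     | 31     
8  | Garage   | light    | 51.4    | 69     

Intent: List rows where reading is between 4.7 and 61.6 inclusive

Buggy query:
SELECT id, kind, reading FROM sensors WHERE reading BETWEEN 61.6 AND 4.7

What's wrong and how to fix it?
Bug: The bounds are reversed; BETWEEN a AND b requires a <= b to match anything

Fix: Write BETWEEN 4.7 AND 61.6

Corrected query:
SELECT id, kind, reading FROM sensors WHERE reading BETWEEN 4.7 AND 61.6

Result:
id | kind     | reading
---+----------+--------
1  | pressure | 41.1   
6  | light    | 5.8    
8  | light    | 51.4   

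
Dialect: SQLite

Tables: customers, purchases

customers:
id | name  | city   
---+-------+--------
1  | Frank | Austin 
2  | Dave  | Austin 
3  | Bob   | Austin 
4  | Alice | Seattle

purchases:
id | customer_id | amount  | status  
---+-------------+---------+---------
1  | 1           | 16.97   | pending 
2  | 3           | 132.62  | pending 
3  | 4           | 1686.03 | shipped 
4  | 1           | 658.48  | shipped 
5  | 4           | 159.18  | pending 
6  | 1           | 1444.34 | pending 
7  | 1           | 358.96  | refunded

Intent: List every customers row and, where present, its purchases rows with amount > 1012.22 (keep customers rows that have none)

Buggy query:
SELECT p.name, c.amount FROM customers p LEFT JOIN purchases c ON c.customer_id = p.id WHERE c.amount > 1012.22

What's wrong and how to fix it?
Bug: Filtering c.amount in WHERE discards the NULL rows produced by LEFT JOIN, turning it into an inner join

Fix: Put 'c.amount > 1012.22' in the JOIN's ON clause instead of WHERE

Corrected query:
SELECT p.name, c.amount FROM customers p LEFT JOIN purchases c ON c.customer_id = p.id AND c.amount > 1012.22

Result:
name  | amount 
------+--------
Frank | 1444.34
Dave  | NULL   
Bob   | NULL   
Alice | 1686.03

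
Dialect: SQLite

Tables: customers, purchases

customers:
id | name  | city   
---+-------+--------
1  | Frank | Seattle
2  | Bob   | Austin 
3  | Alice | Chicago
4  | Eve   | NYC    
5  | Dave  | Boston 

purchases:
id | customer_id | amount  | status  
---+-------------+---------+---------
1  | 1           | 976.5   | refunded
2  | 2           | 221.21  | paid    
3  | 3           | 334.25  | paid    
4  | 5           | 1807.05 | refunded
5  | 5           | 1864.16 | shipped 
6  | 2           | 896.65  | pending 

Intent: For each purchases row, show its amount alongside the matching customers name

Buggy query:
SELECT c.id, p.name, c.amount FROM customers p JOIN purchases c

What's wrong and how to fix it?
Bug: Missing join condition: each purchases row is matched to all customers rows instead of just its own

Fix: Specify the join condition linking the foreign key to the parent id

Corrected query:
SELECT c.id, p.name, c.amount FROM customers p JOIN purchases c ON c.customer_id = p.id

Result:
id | name  | amount 
---+-------+--------
1  | Frank | 976.5  
2  | Bob   | 221.21 
3  | Alice | 334.25 
4  | Dave  | 1807.05
5  | Dave  | 1864.16
6  | Bob   | 896.65 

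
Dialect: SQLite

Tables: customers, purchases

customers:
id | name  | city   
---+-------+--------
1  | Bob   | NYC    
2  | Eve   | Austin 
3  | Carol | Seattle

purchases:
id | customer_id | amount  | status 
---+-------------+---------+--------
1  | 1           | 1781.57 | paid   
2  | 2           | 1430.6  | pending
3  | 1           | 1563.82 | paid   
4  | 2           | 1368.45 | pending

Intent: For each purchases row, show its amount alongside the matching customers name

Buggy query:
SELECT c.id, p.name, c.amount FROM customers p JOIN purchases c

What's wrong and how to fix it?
Bug: Missing join condition: each purchases row is matched to all customers rows instead of just its own

Fix: Add ON c.customer_id = p.id to the JOIN

Corrected query:
SELECT c.id, p.name, c.amount FROM customers p JOIN purchases c ON c.customer_id = p.id

Result:
id | name | amount 
---+------+--------
1  | Bob  | 1781.57
2  | Eve  | 1430.6 
3  | Bob  | 1563.82
4  | Eve  | 1368.45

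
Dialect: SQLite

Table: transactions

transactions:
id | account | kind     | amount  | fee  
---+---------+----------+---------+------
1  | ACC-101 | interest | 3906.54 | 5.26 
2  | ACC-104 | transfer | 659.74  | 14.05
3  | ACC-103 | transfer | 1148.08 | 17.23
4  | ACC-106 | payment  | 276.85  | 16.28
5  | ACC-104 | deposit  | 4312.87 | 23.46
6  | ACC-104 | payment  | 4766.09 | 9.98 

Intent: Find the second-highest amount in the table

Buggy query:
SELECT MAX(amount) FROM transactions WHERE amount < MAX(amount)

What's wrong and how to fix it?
Bug: MAX(amount) on the right of the comparison is an aggregate-in-WHERE error

Fix: Put the inner MAX in a scalar subquery

Corrected query:
SELECT MAX(amount) FROM transactions WHERE amount < (SELECT MAX(amount) FROM transactions)

Result:
MAX(amount)
-----------
4312.87    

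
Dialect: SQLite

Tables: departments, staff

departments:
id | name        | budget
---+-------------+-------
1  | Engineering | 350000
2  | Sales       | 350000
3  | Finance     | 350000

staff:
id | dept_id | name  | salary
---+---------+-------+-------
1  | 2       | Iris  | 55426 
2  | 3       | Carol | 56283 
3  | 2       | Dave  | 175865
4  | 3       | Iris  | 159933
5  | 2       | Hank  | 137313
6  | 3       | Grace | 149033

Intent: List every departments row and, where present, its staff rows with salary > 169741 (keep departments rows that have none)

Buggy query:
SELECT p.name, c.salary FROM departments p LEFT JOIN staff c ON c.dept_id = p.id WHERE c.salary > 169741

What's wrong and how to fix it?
Bug: Filtering c.salary in WHERE discards the NULL rows produced by LEFT JOIN, turning it into an inner join

Fix: Move the right-table condition into the ON clause so unmatched parents are kept

Corrected query:
SELECT p.name, c.salary FROM departments p LEFT JOIN staff c ON c.dept_id = p.id AND c.salary > 169741

Result:
name        | salary
------------+-------
Engineering | NULL  
Sales       | 175865
Finance     | NULL  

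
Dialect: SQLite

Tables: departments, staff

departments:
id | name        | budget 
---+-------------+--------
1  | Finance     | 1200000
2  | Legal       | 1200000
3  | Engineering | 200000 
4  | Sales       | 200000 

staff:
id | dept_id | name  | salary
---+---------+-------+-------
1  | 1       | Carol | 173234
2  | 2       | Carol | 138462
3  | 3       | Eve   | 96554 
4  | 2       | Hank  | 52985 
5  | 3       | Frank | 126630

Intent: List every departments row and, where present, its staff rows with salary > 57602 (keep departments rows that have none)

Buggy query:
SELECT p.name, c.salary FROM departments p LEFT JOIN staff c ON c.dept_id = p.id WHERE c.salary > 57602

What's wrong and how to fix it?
Bug: A WHERE condition on the right-hand table after LEFT JOIN drops unmatched parents

Fix: Put 'c.salary > 57602' in the JOIN's ON clause instead of WHERE

Corrected query:
SELECT p.name, c.salary FROM departments p LEFT JOIN staff c ON c.dept_id = p.id AND c.salary > 57602

Result:
name        | salary
------------+-------
Finance     | 173234
Legal       | 138462
Engineering | 96554 
Engineering | 126630
Sales       | NULL  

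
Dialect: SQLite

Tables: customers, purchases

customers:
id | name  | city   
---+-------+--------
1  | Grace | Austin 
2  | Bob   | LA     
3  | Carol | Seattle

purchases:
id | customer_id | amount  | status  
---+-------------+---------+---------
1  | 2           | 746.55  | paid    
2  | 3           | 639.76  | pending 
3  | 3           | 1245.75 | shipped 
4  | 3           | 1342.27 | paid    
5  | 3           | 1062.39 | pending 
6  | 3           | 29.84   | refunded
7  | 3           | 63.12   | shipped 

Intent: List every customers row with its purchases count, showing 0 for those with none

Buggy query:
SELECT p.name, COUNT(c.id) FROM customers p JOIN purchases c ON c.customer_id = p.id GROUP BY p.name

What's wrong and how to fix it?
Bug: INNER JOIN drops customers rows that have no matching purchases rows

Fix: Switch to LEFT JOIN to retain unmatched parent rows

Corrected query:
SELECT p.name, COUNT(c.id) FROM customers p LEFT JOIN purchases c ON c.customer_id = p.id GROUP BY p.name

Result:
name  | COUNT(c.id)
------+------------
Bob   | 1          
Carol | 6          
Grace | 0          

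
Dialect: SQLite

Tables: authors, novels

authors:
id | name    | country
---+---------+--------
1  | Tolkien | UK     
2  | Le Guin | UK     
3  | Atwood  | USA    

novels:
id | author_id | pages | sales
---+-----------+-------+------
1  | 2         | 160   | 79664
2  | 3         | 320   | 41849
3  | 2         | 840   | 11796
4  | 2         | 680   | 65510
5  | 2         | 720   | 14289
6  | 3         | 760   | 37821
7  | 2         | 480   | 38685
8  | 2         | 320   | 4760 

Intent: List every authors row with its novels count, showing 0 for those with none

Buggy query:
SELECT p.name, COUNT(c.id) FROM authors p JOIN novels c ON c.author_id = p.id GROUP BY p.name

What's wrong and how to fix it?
Bug: An inner join excludes parents with zero children

Fix: Use LEFT JOIN so parents without children still appear (COUNT(c.id) gives 0)

Corrected query:
SELECT p.name, COUNT(c.id) FROM authors p LEFT JOIN novels c ON c.author_id = p.id GROUP BY p.name

Result:
name    | COUNT(c.id)
--------+------------
Atwood  | 2          
Le Guin | 6          
Tolkien | 0          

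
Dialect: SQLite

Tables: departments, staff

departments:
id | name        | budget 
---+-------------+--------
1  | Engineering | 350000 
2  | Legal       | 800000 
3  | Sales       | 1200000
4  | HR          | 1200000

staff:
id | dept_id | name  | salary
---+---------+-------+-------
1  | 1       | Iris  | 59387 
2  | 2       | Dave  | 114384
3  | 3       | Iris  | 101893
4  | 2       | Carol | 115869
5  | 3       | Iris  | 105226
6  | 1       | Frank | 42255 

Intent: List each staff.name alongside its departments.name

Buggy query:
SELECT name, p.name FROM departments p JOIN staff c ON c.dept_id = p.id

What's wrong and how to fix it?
Bug: 'name' exists in both joined tables, so the database can't tell which one is meant

Fix: Qualify the column with its table alias (c.name)

Corrected query:
SELECT c.name, p.name FROM departments p JOIN staff c ON c.dept_id = p.id

Result:
name  | name       
------+------------
Iris  | Engineering
Dave  | Legal      
Iris  | Sales      
Carol | Legal      
Iris  | Sales      
Frank | Engineering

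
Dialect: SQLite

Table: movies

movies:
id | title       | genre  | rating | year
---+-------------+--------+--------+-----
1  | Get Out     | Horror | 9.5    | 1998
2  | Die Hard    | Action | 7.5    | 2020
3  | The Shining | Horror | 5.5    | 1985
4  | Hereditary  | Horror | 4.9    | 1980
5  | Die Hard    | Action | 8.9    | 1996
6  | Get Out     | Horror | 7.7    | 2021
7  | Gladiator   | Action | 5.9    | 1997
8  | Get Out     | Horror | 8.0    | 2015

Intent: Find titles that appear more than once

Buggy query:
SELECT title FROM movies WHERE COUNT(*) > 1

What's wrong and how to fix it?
Bug: WHERE can't reference COUNT(*); aggregates are computed after WHERE

Fix: GROUP BY title, then filter groups with HAVING COUNT(*) > 1

Corrected query:
SELECT title FROM movies GROUP BY title HAVING COUNT(*) > 1

Result:
title   
--------
Die Hard
Get Out 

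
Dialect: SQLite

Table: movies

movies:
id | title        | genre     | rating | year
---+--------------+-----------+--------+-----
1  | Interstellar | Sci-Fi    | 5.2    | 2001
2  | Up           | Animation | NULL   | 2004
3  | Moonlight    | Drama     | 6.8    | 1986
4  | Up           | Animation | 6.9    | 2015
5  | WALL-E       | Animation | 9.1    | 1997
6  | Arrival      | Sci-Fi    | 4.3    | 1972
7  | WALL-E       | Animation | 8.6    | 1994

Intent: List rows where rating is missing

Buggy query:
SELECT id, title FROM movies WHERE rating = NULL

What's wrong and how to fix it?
Bug: '= NULL' is always unknown in SQL three-valued logic, so no rows match

Fix: Replace '= NULL' with 'IS NULL'

Corrected query:
SELECT id, title FROM movies WHERE rating IS NULL

Result:
id | title
---+------
2  | Up   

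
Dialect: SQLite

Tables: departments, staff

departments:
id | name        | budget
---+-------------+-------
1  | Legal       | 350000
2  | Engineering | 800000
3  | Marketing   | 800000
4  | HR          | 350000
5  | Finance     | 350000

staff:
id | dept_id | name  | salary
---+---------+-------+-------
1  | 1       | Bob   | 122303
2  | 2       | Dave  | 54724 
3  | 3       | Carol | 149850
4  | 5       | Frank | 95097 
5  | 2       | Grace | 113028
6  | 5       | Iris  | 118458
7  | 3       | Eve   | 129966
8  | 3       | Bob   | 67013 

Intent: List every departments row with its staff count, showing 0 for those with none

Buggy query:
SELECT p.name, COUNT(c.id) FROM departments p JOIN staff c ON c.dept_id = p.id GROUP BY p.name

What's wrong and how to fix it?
Bug: INNER JOIN drops departments rows that have no matching staff rows

Fix: Switch to LEFT JOIN to retain unmatched parent rows

Corrected query:
SELECT p.name, COUNT(c.id) FROM departments p LEFT JOIN staff c ON c.dept_id = p.id GROUP BY p.name

Result:
name        | COUNT(c.id)
------------+------------
Engineering | 2          
Finance     | 2          
HR          | 0          
Legal       | 1          
Marketing   | 3          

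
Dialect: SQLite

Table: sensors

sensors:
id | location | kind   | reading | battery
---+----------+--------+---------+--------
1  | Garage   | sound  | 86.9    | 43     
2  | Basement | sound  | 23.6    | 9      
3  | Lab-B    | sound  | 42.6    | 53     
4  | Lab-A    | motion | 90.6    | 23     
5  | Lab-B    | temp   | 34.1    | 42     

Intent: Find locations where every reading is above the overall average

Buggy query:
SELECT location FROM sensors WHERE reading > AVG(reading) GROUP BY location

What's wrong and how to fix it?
Bug: WHERE evaluates per row before aggregation, so AVG() is unavailable

Fix: Compute the overall average in a scalar subquery and compare each group's MIN against it in HAVING

Corrected query:
SELECT location FROM sensors GROUP BY location HAVING MIN(reading) > (SELECT AVG(reading) FROM sensors)

Result:
location
--------
Garage  
Lab-A   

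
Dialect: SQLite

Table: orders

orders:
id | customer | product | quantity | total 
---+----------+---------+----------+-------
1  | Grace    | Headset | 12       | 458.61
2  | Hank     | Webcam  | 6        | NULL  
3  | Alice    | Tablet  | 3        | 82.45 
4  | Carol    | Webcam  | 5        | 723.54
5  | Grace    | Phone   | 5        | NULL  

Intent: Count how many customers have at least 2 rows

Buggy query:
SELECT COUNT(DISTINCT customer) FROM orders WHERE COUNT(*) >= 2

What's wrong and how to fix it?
Bug: COUNT(*) cannot appear in WHERE; the per-group count doesn't exist yet

Fix: Use a subquery that GROUPs and filters with HAVING, then count its rows

Corrected query:
SELECT COUNT(*) FROM (SELECT customer FROM orders GROUP BY customer HAVING COUNT(*) >= 2)

Result:
COUNT(*)
--------
1       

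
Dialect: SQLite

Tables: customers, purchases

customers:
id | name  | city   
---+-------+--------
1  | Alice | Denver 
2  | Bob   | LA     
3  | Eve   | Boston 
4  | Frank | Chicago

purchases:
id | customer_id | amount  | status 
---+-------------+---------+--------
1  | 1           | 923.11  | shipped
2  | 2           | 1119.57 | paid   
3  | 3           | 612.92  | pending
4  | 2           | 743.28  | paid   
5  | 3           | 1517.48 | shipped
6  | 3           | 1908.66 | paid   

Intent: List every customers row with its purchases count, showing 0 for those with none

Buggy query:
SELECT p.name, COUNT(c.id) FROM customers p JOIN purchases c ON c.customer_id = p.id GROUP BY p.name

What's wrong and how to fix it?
Bug: INNER JOIN drops customers rows that have no matching purchases rows

Fix: Use LEFT JOIN so parents without children still appear (COUNT(c.id) gives 0)

Corrected query:
SELECT p.name, COUNT(c.id) FROM customers p LEFT JOIN purchases c ON c.customer_id = p.id GROUP BY p.name

Result:
name  | COUNT(c.id)
------+------------
Alice | 1          
Bob   | 2          
Eve   | 3          
Frank | 0          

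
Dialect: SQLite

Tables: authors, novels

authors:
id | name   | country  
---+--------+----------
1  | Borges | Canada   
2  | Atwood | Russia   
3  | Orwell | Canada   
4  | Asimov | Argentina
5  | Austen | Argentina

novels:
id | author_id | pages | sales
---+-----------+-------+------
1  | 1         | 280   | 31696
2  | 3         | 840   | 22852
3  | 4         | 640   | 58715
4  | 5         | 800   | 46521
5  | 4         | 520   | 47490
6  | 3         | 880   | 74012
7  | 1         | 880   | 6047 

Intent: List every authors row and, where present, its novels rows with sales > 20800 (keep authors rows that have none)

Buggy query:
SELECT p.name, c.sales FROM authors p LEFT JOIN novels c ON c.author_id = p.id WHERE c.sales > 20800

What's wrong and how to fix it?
Bug: Filtering c.sales in WHERE discards the NULL rows produced by LEFT JOIN, turning it into an inner join

Fix: Put 'c.sales > 20800' in the JOIN's ON clause instead of WHERE

Corrected query:
SELECT p.name, c.sales FROM authors p LEFT JOIN novels c ON c.author_id = p.id AND c.sales > 20800

Result:
name   | sales
-------+------
Borges | 31696
Atwood | NULL 
Orwell | 22852
Orwell | 74012
Asimov | 47490
Asimov | 58715
Austen | 46521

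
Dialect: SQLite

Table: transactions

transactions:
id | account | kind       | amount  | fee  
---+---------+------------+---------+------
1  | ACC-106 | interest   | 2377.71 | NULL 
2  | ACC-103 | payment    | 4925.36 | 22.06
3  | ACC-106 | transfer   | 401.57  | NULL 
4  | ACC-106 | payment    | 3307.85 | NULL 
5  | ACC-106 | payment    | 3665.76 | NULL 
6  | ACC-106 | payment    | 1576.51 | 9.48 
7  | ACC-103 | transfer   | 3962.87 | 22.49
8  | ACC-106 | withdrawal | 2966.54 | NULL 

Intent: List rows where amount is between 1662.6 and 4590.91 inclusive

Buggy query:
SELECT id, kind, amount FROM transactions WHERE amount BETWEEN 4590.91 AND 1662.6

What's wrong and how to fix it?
Bug: The bounds are reversed; BETWEEN a AND b requires a <= b to match anything

Fix: Write BETWEEN 1662.6 AND 4590.91

Corrected query:
SELECT id, kind, amount FROM transactions WHERE amount BETWEEN 1662.6 AND 4590.91

Result:
id | kind       | amount 
---+------------+--------
1  | interest   | 2377.71
4  | payment    | 3307.85
5  | payment    | 3665.76
7  | transfer   | 3962.87
8  | withdrawal | 2966.54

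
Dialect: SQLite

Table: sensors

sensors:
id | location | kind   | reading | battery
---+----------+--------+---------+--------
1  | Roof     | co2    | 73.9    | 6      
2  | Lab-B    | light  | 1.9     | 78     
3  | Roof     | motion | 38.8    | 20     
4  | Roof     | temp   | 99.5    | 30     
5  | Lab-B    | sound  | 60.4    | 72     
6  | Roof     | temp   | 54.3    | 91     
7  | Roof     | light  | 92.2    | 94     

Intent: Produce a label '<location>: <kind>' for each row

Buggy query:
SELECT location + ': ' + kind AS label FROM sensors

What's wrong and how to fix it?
Bug: SQLite uses || for string concatenation; + coerces text to numbers (yielding 0)

Fix: Use the || operator for string concatenation

Corrected query:
SELECT location || ': ' || kind AS label FROM sensors

Result:
label       
------------
Roof: co2   
Lab-B: light
Roof: motion
Roof: temp  
Lab-B: sound
Roof: temp  
Roof: light 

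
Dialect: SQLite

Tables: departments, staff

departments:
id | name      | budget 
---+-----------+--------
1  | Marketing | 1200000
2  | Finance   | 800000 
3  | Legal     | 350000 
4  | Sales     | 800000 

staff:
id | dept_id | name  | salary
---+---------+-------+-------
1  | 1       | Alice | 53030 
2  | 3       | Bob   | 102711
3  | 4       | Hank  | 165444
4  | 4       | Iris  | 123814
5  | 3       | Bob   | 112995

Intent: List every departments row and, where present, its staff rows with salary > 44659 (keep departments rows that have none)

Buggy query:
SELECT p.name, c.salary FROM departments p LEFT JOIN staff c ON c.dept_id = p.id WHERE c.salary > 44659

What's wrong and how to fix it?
Bug: A WHERE condition on the right-hand table after LEFT JOIN drops unmatched parents

Fix: Put 'c.salary > 44659' in the JOIN's ON clause instead of WHERE

Corrected query:
SELECT p.name, c.salary FROM departments p LEFT JOIN staff c ON c.dept_id = p.id AND c.salary > 44659

Result:
name      | salary
----------+-------
Marketing | 53030 
Finance   | NULL  
Legal     | 102711
Legal     | 112995
Sales     | 123814
Sales     | 165444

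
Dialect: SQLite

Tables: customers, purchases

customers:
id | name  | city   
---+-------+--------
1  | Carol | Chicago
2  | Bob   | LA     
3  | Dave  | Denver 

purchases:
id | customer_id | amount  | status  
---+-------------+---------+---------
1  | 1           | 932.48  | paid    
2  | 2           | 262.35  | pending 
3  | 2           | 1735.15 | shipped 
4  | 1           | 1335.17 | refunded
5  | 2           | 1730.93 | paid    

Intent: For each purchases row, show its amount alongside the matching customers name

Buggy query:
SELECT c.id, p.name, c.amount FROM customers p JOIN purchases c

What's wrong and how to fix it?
Bug: Missing join condition: each purchases row is matched to all customers rows instead of just its own

Fix: Add ON c.customer_id = p.id to the JOIN

Corrected query:
SELECT c.id, p.name, c.amount FROM customers p JOIN purchases c ON c.customer_id = p.id

Result:
id | name  | amount 
---+-------+--------
1  | Carol | 932.48 
2  | Bob   | 262.35 
3  | Bob   | 1735.15
4  | Carol | 1335.17
5  | Bob   | 1730.93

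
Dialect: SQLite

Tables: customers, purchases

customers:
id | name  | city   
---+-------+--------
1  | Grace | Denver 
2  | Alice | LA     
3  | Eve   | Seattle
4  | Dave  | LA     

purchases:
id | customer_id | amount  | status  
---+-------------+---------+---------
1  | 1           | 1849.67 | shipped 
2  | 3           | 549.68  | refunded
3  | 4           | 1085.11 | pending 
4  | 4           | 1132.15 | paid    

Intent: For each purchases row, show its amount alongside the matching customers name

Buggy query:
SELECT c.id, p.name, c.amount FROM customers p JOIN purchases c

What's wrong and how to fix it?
Bug: JOIN with no ON clause produces a cartesian product; every purchases row pairs with every customers row

Fix: Add ON c.customer_id = p.id to the JOIN

Corrected query:
SELECT c.id, p.name, c.amount FROM customers p JOIN purchases c ON c.customer_id = p.id

Result:
id | name  | amount 
---+-------+--------
1  | Grace | 1849.67
2  | Eve   | 549.68 
3  | Dave  | 1085.11
4  | Dave  | 1132.15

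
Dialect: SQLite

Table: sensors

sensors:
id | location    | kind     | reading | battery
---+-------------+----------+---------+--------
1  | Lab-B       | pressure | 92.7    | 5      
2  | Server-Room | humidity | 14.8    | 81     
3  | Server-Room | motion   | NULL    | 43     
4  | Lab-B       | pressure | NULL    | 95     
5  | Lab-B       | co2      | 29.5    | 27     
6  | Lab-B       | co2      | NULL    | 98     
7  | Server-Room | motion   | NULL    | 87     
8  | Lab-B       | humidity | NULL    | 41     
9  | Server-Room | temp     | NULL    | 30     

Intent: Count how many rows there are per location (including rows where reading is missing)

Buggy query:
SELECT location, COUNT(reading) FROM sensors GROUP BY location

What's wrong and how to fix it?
Bug: COUNT(reading) skips NULLs, so groups with missing reading are undercounted

Fix: Replace COUNT(reading) with COUNT(*)

Corrected query:
SELECT location, COUNT(*) FROM sensors GROUP BY location

Result:
location    | COUNT(*)
------------+---------
Lab-B       | 5       
Server-Room | 4       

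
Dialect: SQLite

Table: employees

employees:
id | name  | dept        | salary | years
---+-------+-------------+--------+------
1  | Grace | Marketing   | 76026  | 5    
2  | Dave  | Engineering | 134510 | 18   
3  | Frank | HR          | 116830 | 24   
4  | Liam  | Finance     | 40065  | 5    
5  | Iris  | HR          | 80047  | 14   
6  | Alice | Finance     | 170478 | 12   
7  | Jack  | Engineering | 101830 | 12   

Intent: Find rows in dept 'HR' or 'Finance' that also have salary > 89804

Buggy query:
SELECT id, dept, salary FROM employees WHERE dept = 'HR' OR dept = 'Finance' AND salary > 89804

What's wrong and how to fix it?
Bug: AND binds tighter than OR, so this parses as dept = 'HR' OR (dept = 'Finance' AND salary > 89804)

Fix: Add parentheses around the OR so the AND applies to both alternatives

Corrected query:
SELECT id, dept, salary FROM employees WHERE (dept = 'HR' OR dept = 'Finance') AND salary > 89804

Result:
id | dept    | salary
---+---------+-------
3  | HR      | 116830
6  | Finance | 170478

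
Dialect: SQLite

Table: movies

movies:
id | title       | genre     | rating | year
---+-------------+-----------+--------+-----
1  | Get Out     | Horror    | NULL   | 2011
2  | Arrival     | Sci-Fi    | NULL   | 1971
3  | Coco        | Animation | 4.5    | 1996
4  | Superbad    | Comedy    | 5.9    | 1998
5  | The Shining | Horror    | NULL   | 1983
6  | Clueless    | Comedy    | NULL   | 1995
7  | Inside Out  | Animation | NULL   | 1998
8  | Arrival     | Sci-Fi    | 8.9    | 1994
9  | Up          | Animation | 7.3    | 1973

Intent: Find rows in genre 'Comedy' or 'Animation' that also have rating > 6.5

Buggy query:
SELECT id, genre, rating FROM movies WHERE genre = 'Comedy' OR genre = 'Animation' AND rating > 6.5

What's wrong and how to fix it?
Bug: AND binds tighter than OR, so this parses as genre = 'Comedy' OR (genre = 'Animation' AND rating > 6.5)

Fix: Add parentheses around the OR so the AND applies to both alternatives

Corrected query:
SELECT id, genre, rating FROM movies WHERE (genre = 'Comedy' OR genre = 'Animation') AND rating > 6.5

Result:
id | genre     | rating
---+-----------+-------
9  | Animation | 7.3   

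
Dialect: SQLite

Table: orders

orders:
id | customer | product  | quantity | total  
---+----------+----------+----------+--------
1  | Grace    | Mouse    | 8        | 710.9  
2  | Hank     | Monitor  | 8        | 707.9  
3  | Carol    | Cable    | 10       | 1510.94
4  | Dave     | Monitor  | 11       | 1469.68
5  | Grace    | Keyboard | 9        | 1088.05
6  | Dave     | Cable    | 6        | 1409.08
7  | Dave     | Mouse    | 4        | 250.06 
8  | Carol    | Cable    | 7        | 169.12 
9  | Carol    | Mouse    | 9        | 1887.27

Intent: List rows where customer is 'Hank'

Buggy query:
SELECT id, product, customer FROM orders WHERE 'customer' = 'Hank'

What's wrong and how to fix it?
Bug: Single quotes denote string literals in SQL; the column name is being compared as a constant string

Fix: Remove the quotes around the column name (or use double quotes for an identifier)

Corrected query:
SELECT id, product, customer FROM orders WHERE customer = 'Hank'

Result:
id | product | customer
---+---------+---------
2  | Monitor | Hank    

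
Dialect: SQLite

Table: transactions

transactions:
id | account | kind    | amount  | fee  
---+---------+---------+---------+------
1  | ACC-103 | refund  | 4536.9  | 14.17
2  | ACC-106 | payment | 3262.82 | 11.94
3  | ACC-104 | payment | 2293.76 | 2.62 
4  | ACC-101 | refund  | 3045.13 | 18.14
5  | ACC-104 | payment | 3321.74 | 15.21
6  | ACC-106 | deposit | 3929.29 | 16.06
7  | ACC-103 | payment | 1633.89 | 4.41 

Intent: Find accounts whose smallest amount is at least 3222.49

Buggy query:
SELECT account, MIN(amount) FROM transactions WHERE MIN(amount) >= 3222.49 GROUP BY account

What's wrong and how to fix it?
Bug: Aggregates like MIN are computed per group after WHERE runs

Fix: Use HAVING for the per-group MIN condition

Corrected query:
SELECT account, MIN(amount) FROM transactions GROUP BY account HAVING MIN(amount) >= 3222.49

Result:
account | MIN(amount)
--------+------------
ACC-106 | 3262.82    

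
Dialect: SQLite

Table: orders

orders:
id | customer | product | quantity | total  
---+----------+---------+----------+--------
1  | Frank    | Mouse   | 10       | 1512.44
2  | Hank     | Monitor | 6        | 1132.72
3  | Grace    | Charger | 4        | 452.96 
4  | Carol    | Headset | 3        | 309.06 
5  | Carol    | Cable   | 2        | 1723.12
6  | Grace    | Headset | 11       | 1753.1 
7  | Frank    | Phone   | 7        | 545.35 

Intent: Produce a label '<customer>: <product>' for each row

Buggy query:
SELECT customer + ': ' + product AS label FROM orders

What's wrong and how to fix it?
Bug: '+' is numeric addition; on text columns SQLite converts them to 0 instead of concatenating

Fix: Replace + with || to concatenate text

Corrected query:
SELECT customer || ': ' || product AS label FROM orders

Result:
label         
--------------
Frank: Mouse  
Hank: Monitor 
Grace: Charger
Carol: Headset
Carol: Cable  
Grace: Headset
Frank: Phone  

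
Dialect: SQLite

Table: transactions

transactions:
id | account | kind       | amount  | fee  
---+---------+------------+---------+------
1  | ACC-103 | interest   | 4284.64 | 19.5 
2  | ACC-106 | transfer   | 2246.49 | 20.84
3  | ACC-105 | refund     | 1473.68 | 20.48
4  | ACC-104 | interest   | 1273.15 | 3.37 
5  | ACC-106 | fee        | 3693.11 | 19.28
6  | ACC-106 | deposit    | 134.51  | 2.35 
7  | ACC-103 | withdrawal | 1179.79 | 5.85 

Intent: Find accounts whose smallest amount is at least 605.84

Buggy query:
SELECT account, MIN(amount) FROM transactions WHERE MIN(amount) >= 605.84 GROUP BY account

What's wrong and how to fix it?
Bug: Aggregates like MIN are computed per group after WHERE runs

Fix: Replace WHERE with HAVING after the GROUP BY

Corrected query:
SELECT account, MIN(amount) FROM transactions GROUP BY account HAVING MIN(amount) >= 605.84

Result:
account | MIN(amount)
--------+------------
ACC-103 | 1179.79    
ACC-104 | 1273.15    
ACC-105 | 1473.68    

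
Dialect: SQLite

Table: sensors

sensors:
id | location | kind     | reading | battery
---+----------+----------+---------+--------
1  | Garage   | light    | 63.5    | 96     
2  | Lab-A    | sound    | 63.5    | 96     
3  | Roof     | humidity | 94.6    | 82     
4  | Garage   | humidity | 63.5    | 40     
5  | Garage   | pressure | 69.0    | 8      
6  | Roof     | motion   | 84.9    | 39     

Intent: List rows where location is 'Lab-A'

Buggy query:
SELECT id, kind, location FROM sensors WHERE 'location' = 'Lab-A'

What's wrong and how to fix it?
Bug: Single quotes denote string literals in SQL; the column name is being compared as a constant string

Fix: Reference the column as location without single quotes

Corrected query:
SELECT id, kind, location FROM sensors WHERE location = 'Lab-A'

Result:
id | kind  | location
---+-------+---------
2  | sound | Lab-A   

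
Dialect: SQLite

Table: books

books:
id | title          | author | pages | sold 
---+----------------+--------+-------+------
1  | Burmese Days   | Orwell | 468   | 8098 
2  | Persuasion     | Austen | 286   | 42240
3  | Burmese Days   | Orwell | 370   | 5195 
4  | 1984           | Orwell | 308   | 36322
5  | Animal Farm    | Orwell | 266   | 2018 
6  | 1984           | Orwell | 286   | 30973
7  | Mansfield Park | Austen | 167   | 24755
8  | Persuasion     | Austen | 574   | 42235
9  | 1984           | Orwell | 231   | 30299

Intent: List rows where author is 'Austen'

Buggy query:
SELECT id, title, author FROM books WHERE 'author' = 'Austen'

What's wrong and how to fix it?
Bug: 'author' in single quotes is a string literal, not the column; the comparison is literal-vs-literal and never true

Fix: Reference the column as author without single quotes

Corrected query:
SELECT id, title, author FROM books WHERE author = 'Austen'

Result:
id | title          | author
---+----------------+-------
2  | Persuasion     | Austen
7  | Mansfield Park | Austen
8  | Persuasion     | Austen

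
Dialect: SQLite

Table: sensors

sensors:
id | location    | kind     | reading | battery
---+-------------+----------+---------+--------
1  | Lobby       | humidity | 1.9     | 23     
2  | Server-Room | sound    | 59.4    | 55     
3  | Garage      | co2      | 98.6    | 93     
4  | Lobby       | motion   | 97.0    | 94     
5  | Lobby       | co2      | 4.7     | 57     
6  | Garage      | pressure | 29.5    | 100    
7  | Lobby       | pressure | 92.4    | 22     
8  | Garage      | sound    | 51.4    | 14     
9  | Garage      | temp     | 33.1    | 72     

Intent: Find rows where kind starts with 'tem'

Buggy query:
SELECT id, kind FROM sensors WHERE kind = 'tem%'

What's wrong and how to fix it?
Bug: Wildcards only work with LIKE; '=' treats '%' as a literal character

Fix: Use LIKE for wildcard pattern matching

Corrected query:
SELECT id, kind FROM sensors WHERE kind LIKE 'tem%'

Result:
id | kind
---+-----
9  | temp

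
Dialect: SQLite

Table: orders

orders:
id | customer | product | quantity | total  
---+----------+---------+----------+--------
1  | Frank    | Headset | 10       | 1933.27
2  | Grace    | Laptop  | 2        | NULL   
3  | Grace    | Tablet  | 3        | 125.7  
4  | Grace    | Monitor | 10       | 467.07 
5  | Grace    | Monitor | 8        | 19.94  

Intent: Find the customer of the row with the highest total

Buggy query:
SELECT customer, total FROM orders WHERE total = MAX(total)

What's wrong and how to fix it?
Bug: MAX(total) is an aggregate and cannot be used directly in WHERE

Fix: Use a subquery: WHERE total = (SELECT MAX(total) FROM orders)

Corrected query:
SELECT customer, total FROM orders WHERE total = (SELECT MAX(total) FROM orders)

Result:
customer | total  
---------+--------
Frank    | 1933.27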